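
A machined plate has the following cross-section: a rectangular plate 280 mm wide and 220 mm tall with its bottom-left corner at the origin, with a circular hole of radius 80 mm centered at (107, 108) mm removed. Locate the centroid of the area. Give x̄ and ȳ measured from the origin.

plate: A = 280 × 220 = 61600.00, centroid at (140.00, 110.00).
hole: A = −π·80² = -20106.19, centroid at (107.00, 108.00).
ΣA = 41493.81 mm²
ΣAx̄ = (61600.00)(140.00) + (-20106.19)(107.00) = 6472637.35 mm³
ΣAȳ = (61600.00)(110.00) + (-20106.19)(108.00) = 4604531.16 mm³
x̄ = 6472637.35 / 41493.81 = 155.99 mm
ȳ = 4604531.16 / 41493.81 = 110.97 mm

x̄ = 155.99 mm, ȳ = 110.97 mm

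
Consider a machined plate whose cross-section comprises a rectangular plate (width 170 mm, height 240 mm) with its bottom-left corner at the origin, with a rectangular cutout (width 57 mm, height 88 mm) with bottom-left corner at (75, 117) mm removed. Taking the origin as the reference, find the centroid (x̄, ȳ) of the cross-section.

x̄ = 82.41 mm, ȳ = 114.25 mm

plate: A = 170 × 240 = 40800.00, centroid at (85.00, 120.00).
hole: A = −(57 × 88) = -5016.00, centroid at (103.50, 161.00).
ΣA = 35784.00 mm²
ΣAx̄ = (40800.00)(85.00) + (-5016.00)(103.50) = 2948844.00 mm³
ΣAȳ = (40800.00)(120.00) + (-5016.00)(161.00) = 4088424.00 mm³
x̄ = 2948844.00 / 35784.00 = 82.41 mm
ȳ = 4088424.00 / 35784.00 = 114.25 mm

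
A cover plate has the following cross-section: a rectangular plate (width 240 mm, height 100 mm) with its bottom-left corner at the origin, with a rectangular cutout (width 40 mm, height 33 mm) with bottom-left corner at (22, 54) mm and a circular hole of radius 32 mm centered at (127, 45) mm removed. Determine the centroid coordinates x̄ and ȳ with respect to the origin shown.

plate: A = 240 × 100 = 24000.00, centroid at (120.00, 50.00).
hole 1: A = −(40 × 33) = -1320.00, centroid at (42.00, 70.50).
hole 2: A = −π·32² = -3216.99, centroid at (127.00, 45.00).
ΣA = 19463.01 mm²
ΣAx̄ = (24000.00)(120.00) + (-1320.00)(42.00) + (-3216.99)(127.00) = 2416002.16 mm³
ΣAȳ = (24000.00)(50.00) + (-1320.00)(70.50) + (-3216.99)(45.00) = 962175.41 mm³
x̄ = 2416002.16 / 19463.01 = 124.13 mm
ȳ = 962175.41 / 19463.01 = 49.44 mm

x̄ = 124.13 mm, ȳ = 49.44 mm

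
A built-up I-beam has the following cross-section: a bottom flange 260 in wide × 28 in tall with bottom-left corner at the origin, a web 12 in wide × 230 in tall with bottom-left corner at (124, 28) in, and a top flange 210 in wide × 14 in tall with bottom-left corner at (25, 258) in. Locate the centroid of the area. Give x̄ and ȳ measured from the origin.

x̄ = 130.00 in, ȳ = 98.28 in

Part | A | x̄ᵢ | ȳᵢ | A·x̄ᵢ | A·ȳᵢ
bottom flange | 7280.00 | 130.00 | 14.00 | 946400.00 | 101920.00
web | 2760.00 | 130.00 | 143.00 | 358800.00 | 394680.00
top flange | 2940.00 | 130.00 | 265.00 | 382200.00 | 779100.00
Σ | 12980.00 |  |  | 1687400.00 | 1275700.00
x̄ = 1687400.00 / 12980.00 = 130.00 in
ȳ = 1275700.00 / 12980.00 = 98.28 in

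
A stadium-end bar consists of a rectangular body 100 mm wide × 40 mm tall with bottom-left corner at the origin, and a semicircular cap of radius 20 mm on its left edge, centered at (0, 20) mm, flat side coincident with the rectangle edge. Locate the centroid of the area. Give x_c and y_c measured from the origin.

rectangular body: A = 100 × 40 = 4000.00, centroid at (50.00, 20.00).
semicircular end: A = ½π·20² = 628.32, centroid at (-8.49, 20.00).
ΣA = 4628.32 mm², ΣAx_c = 194666.67 mm³, ΣAy_c = 92566.37 mm³.
x_c = 194666.67/4628.32 = 42.06 mm; y_c = 92566.37/4628.32 = 20.00 mm.

x_c = 42.06 mm, y_c = 20.00 mm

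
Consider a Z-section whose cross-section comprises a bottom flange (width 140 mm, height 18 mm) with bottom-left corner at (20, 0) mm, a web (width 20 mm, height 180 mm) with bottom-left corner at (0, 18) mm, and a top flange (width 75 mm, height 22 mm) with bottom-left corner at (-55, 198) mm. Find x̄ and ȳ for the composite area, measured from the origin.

bottom flange: A = 140 × 18 = 2520.00, centroid at (90.00, 9.00).
web: A = 20 × 180 = 3600.00, centroid at (10.00, 108.00).
top flange: A = 75 × 22 = 1650.00, centroid at (-17.50, 209.00).
ΣA = 7770.00 mm², ΣAx̄ = 233925.00 mm³, ΣAȳ = 756330.00 mm³.
x̄ = 233925.00/7770.00 = 30.11 mm; ȳ = 756330.00/7770.00 = 97.34 mm.

x̄ = 30.11 mm, ȳ = 97.34 mm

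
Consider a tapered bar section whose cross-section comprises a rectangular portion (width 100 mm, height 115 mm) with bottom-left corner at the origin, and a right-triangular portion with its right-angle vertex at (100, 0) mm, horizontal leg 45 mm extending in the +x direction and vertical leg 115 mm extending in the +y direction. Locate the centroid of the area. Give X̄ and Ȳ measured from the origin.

X̄ = 61.94 mm, Ȳ = 53.98 mm

rectangular portion: A = 100 × 115 = 11500.00, centroid at (50.00, 57.50).
triangular portion: A = ½·45·115 = 2587.50, centroid at (115.00, 38.33).
ΣA = 14087.50 mm², ΣAX̄ = 872562.50 mm³, ΣAȲ = 760437.50 mm³.
X̄ = 872562.50/14087.50 = 61.94 mm; Ȳ = 760437.50/14087.50 = 53.98 mm.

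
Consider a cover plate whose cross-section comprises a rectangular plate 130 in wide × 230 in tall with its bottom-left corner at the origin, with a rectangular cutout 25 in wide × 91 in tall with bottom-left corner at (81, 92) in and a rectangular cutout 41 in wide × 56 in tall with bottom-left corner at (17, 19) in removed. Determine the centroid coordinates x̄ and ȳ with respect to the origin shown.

plate: A = 130 × 230 = 29900.00, centroid at (65.00, 115.00).
hole 1: A = −(25 × 91) = -2275.00, centroid at (93.50, 137.50).
hole 2: A = −(41 × 56) = -2296.00, centroid at (37.50, 47.00).
ΣA = 25329.00 in²
ΣAx̄ = (29900.00)(65.00) + (-2275.00)(93.50) + (-2296.00)(37.50) = 1644687.50 in³
ΣAȳ = (29900.00)(115.00) + (-2275.00)(137.50) + (-2296.00)(47.00) = 3017775.50 in³
x̄ = 1644687.50 / 25329.00 = 64.93 in
ȳ = 3017775.50 / 25329.00 = 119.14 in

x̄ = 64.93 in, ȳ = 119.14 in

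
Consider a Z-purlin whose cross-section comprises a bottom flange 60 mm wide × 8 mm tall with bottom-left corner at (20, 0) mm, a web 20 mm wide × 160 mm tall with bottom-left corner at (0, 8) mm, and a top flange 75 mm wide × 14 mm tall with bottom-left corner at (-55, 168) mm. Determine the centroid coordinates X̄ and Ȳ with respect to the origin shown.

X̄ = 7.95 mm, Ȳ = 98.79 mm

bottom flange: A = 60 × 8 = 480.00, centroid at (50.00, 4.00).
web: A = 20 × 160 = 3200.00, centroid at (10.00, 88.00).
top flange: A = 75 × 14 = 1050.00, centroid at (-17.50, 175.00).
ΣA = 4730.00 mm²
ΣAX̄ = (480.00)(50.00) + (3200.00)(10.00) + (1050.00)(-17.50) = 37625.00 mm³
ΣAȲ = (480.00)(4.00) + (3200.00)(88.00) + (1050.00)(175.00) = 467270.00 mm³
X̄ = 37625.00 / 4730.00 = 7.95 mm
Ȳ = 467270.00 / 4730.00 = 98.79 mm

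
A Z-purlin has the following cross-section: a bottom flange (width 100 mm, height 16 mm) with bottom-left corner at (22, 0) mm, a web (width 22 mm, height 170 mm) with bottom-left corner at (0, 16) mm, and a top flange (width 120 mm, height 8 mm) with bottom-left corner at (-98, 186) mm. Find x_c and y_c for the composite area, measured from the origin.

Part | A | x̄ᵢ | ȳᵢ | A·x̄ᵢ | A·ȳᵢ
bottom flange | 1600.00 | 72.00 | 8.00 | 115200.00 | 12800.00
web | 3740.00 | 11.00 | 101.00 | 41140.00 | 377740.00
top flange | 960.00 | -38.00 | 190.00 | -36480.00 | 182400.00
Σ | 6300.00 |  |  | 119860.00 | 572940.00
x_c = 119860.00 / 6300.00 = 19.03 mm
y_c = 572940.00 / 6300.00 = 90.94 mm

x_c = 19.03 mm, y_c = 90.94 mm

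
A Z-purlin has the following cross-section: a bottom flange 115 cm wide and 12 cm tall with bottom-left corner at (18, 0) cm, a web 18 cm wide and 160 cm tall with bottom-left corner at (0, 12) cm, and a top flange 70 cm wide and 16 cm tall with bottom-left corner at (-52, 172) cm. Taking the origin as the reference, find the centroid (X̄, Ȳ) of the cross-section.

X̄ = 20.64 cm, Ȳ = 88.26 cm

bottom flange: A = 115 × 12 = 1380.00, centroid at (75.50, 6.00).
web: A = 18 × 160 = 2880.00, centroid at (9.00, 92.00).
top flange: A = 70 × 16 = 1120.00, centroid at (-17.00, 180.00).
ΣA = 5380.00 cm², ΣAX̄ = 111070.00 cm³, ΣAȲ = 474840.00 cm³.
X̄ = 111070.00/5380.00 = 20.64 cm; Ȳ = 474840.00/5380.00 = 88.26 cm.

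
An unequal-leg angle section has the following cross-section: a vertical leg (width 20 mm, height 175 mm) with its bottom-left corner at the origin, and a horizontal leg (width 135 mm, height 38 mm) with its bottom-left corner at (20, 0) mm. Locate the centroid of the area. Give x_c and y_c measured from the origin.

vertical leg: A = 20 × 175 = 3500.00, centroid at (10.00, 87.50).
horizontal leg: A = 135 × 38 = 5130.00, centroid at (87.50, 19.00).
ΣA = 8630.00 mm², ΣAx_c = 483875.00 mm³, ΣAy_c = 403720.00 mm³.
x_c = 483875.00/8630.00 = 56.07 mm; y_c = 403720.00/8630.00 = 46.78 mm.

x_c = 56.07 mm, y_c = 46.78 mm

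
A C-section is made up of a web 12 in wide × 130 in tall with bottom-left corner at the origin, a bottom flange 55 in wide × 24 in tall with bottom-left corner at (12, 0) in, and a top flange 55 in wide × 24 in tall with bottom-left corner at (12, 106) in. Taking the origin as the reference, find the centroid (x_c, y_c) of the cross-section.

web: A = 12 × 130 = 1560.00, centroid at (6.00, 65.00).
bottom flange: A = 55 × 24 = 1320.00, centroid at (39.50, 12.00).
top flange: A = 55 × 24 = 1320.00, centroid at (39.50, 118.00).
ΣA = 4200.00 in², ΣAx_c = 113640.00 in³, ΣAy_c = 273000.00 in³.
x_c = 113640.00/4200.00 = 27.06 in; y_c = 273000.00/4200.00 = 65.00 in.

x_c = 27.06 in, y_c = 65.00 in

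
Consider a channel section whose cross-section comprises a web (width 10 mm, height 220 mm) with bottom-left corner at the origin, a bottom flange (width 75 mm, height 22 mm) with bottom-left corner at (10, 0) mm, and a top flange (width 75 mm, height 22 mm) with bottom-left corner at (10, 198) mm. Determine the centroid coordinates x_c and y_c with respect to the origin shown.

Part | A | x̄ᵢ | ȳᵢ | A·x̄ᵢ | A·ȳᵢ
web | 2200.00 | 5.00 | 110.00 | 11000.00 | 242000.00
bottom flange | 1650.00 | 47.50 | 11.00 | 78375.00 | 18150.00
top flange | 1650.00 | 47.50 | 209.00 | 78375.00 | 344850.00
Σ | 5500.00 |  |  | 167750.00 | 605000.00
x_c = 167750.00 / 5500.00 = 30.50 mm
y_c = 605000.00 / 5500.00 = 110.00 mm

x_c = 30.50 mm, y_c = 110.00 mm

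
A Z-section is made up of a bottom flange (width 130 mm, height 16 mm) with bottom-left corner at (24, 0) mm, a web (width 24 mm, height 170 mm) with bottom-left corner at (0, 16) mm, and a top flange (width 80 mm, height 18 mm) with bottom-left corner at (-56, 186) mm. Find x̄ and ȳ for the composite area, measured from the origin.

Part | A | x̄ᵢ | ȳᵢ | A·x̄ᵢ | A·ȳᵢ
bottom flange | 2080.00 | 89.00 | 8.00 | 185120.00 | 16640.00
web | 4080.00 | 12.00 | 101.00 | 48960.00 | 412080.00
top flange | 1440.00 | -16.00 | 195.00 | -23040.00 | 280800.00
Σ | 7600.00 |  |  | 211040.00 | 709520.00
x̄ = 211040.00 / 7600.00 = 27.77 mm
ȳ = 709520.00 / 7600.00 = 93.36 mm

x̄ = 27.77 mm, ȳ = 93.36 mm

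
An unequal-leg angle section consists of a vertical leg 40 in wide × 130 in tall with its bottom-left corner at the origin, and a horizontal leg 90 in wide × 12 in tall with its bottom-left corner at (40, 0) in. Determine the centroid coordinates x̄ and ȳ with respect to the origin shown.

vertical leg: A = 40 × 130 = 5200.00, centroid at (20.00, 65.00).
horizontal leg: A = 90 × 12 = 1080.00, centroid at (85.00, 6.00).
ΣA = 6280.00 in², ΣAx̄ = 195800.00 in³, ΣAȳ = 344480.00 in³.
x̄ = 195800.00/6280.00 = 31.18 in; ȳ = 344480.00/6280.00 = 54.85 in.

x̄ = 31.18 in, ȳ = 54.85 in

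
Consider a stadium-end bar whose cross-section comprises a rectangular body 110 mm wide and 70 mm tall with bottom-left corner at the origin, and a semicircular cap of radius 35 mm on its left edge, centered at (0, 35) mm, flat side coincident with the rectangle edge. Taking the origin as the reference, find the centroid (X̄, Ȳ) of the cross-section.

X̄ = 41.03 mm, Ȳ = 35.00 mm

rectangular body: A = 110 × 70 = 7700.00, centroid at (55.00, 35.00).
semicircular end: A = ½π·35² = 1924.23, centroid at (-14.85, 35.00).
ΣA = 9624.23 mm², ΣAX̄ = 394916.67 mm³, ΣAȲ = 336847.89 mm³.
X̄ = 394916.67/9624.23 = 41.03 mm; Ȳ = 336847.89/9624.23 = 35.00 mm.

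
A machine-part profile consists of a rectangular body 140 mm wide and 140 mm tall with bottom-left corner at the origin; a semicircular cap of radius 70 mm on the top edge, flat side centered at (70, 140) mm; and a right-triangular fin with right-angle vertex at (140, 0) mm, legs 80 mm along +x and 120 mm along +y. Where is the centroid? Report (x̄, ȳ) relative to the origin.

x̄ = 84.46 mm, ȳ = 89.42 mm

rectangular body: A = 140 × 140 = 19600.00, centroid at (70.00, 70.00).
semicircular top: A = ½π·70² = 7696.90, centroid at (70.00, 169.71).
triangular fin: A = ½·80·120 = 4800.00, centroid at (166.67, 40.00).
ΣA = 32096.90 mm², ΣAx̄ = 2710783.14 mm³, ΣAȳ = 2870232.95 mm³.
x̄ = 2710783.14/32096.90 = 84.46 mm; ȳ = 2870232.95/32096.90 = 89.42 mm.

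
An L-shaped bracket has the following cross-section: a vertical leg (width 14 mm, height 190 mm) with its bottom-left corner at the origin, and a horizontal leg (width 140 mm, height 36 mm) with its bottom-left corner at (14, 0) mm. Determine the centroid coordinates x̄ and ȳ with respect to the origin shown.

x̄ = 57.40 mm, ȳ = 44.60 mm

Part | A | x̄ᵢ | ȳᵢ | A·x̄ᵢ | A·ȳᵢ
vertical leg | 2660.00 | 7.00 | 95.00 | 18620.00 | 252700.00
horizontal leg | 5040.00 | 84.00 | 18.00 | 423360.00 | 90720.00
Σ | 7700.00 |  |  | 441980.00 | 343420.00
x̄ = 441980.00 / 7700.00 = 57.40 mm
ȳ = 343420.00 / 7700.00 = 44.60 mm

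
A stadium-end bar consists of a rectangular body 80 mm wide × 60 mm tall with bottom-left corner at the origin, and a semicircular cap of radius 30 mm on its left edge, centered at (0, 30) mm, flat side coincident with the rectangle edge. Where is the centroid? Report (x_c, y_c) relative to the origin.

rectangular body: A = 80 × 60 = 4800.00, centroid at (40.00, 30.00).
semicircular end: A = ½π·30² = 1413.72, centroid at (-12.73, 30.00).
ΣA = 6213.72 mm², ΣAx_c = 174000.00 mm³, ΣAy_c = 186411.50 mm³.
x_c = 174000.00/6213.72 = 28.00 mm; y_c = 186411.50/6213.72 = 30.00 mm.

x_c = 28.00 mm, y_c = 30.00 mm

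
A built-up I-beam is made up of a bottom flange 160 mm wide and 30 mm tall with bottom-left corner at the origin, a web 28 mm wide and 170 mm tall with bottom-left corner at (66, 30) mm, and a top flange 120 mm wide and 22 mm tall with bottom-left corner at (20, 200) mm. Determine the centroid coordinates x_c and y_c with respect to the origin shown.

x_c = 80.00 mm, y_c = 96.43 mm

bottom flange: A = 160 × 30 = 4800.00, centroid at (80.00, 15.00).
web: A = 28 × 170 = 4760.00, centroid at (80.00, 115.00).
top flange: A = 120 × 22 = 2640.00, centroid at (80.00, 211.00).
ΣA = 12200.00 mm², ΣAx_c = 976000.00 mm³, ΣAy_c = 1176440.00 mm³.
x_c = 976000.00/12200.00 = 80.00 mm; y_c = 1176440.00/12200.00 = 96.43 mm.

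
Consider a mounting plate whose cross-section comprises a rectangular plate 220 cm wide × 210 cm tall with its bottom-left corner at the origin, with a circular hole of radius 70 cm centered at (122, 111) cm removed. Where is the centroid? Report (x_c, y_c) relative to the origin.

plate: A = 220 × 210 = 46200.00, centroid at (110.00, 105.00).
hole: A = −π·70² = -15393.80, centroid at (122.00, 111.00).
ΣA = 30806.20 cm², ΣAx_c = 3203955.91 cm³, ΣAy_c = 3142287.76 cm³.
x_c = 3203955.91/30806.20 = 104.00 cm; y_c = 3142287.76/30806.20 = 102.00 cm.

x_c = 104.00 cm, y_c = 102.00 cm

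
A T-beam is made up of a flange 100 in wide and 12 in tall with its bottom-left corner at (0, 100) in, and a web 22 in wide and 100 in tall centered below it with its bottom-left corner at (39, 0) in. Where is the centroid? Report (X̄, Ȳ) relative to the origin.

X̄ = 50.00 in, Ȳ = 69.76 in

Part | A | x̄ᵢ | ȳᵢ | A·x̄ᵢ | A·ȳᵢ
web | 2200.00 | 50.00 | 50.00 | 110000.00 | 110000.00
flange | 1200.00 | 50.00 | 106.00 | 60000.00 | 127200.00
Σ | 3400.00 |  |  | 170000.00 | 237200.00
X̄ = 170000.00 / 3400.00 = 50.00 in
Ȳ = 237200.00 / 3400.00 = 69.76 in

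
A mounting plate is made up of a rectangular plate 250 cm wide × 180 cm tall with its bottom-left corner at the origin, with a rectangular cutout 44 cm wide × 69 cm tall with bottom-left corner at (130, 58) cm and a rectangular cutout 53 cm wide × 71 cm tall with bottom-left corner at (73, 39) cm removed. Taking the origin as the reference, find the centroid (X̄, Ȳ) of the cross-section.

plate: A = 250 × 180 = 45000.00, centroid at (125.00, 90.00).
hole 1: A = −(44 × 69) = -3036.00, centroid at (152.00, 92.50).
hole 2: A = −(53 × 71) = -3763.00, centroid at (99.50, 74.50).
ΣA = 38201.00 cm², ΣAX̄ = 4789109.50 cm³, ΣAȲ = 3488826.50 cm³.
X̄ = 4789109.50/38201.00 = 125.37 cm; Ȳ = 3488826.50/38201.00 = 91.33 cm.

X̄ = 125.37 cm, Ȳ = 91.33 cm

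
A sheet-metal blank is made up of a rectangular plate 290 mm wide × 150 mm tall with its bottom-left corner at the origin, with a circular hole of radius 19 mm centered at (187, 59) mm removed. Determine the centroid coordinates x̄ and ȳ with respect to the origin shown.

plate: A = 290 × 150 = 43500.00, centroid at (145.00, 75.00).
hole: A = −π·19² = -1134.11, centroid at (187.00, 59.00).
ΣA = 42365.89 mm², ΣAx̄ = 6095420.50 mm³, ΣAȳ = 3195587.22 mm³.
x̄ = 6095420.50/42365.89 = 143.88 mm; ȳ = 3195587.22/42365.89 = 75.43 mm.

x̄ = 143.88 mm, ȳ = 75.43 mm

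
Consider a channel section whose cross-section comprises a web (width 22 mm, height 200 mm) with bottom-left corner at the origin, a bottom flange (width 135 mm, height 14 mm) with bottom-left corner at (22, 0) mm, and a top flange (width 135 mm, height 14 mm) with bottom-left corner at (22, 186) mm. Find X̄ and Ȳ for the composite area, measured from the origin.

X̄ = 47.28 mm, Ȳ = 100.00 mm

web: A = 22 × 200 = 4400.00, centroid at (11.00, 100.00).
bottom flange: A = 135 × 14 = 1890.00, centroid at (89.50, 7.00).
top flange: A = 135 × 14 = 1890.00, centroid at (89.50, 193.00).
ΣA = 8180.00 mm², ΣAX̄ = 386710.00 mm³, ΣAȲ = 818000.00 mm³.
X̄ = 386710.00/8180.00 = 47.28 mm; Ȳ = 818000.00/8180.00 = 100.00 mm.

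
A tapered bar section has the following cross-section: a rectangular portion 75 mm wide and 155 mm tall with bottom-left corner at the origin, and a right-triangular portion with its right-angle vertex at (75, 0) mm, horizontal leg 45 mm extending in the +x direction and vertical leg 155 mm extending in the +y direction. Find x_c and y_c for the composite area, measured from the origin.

Part | A | x̄ᵢ | ȳᵢ | A·x̄ᵢ | A·ȳᵢ
rectangular portion | 11625.00 | 37.50 | 77.50 | 435937.50 | 900937.50
triangular portion | 3487.50 | 90.00 | 51.67 | 313875.00 | 180187.50
Σ | 15112.50 |  |  | 749812.50 | 1081125.00
x_c = 749812.50 / 15112.50 = 49.62 mm
y_c = 1081125.00 / 15112.50 = 71.54 mm

x_c = 49.62 mm, y_c = 71.54 mm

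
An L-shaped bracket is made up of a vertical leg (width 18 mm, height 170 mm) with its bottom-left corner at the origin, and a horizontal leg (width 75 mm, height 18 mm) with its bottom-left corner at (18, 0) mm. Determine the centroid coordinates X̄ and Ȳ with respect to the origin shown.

vertical leg: A = 18 × 170 = 3060.00, centroid at (9.00, 85.00).
horizontal leg: A = 75 × 18 = 1350.00, centroid at (55.50, 9.00).
ΣA = 4410.00 mm²
ΣAX̄ = (3060.00)(9.00) + (1350.00)(55.50) = 102465.00 mm³
ΣAȲ = (3060.00)(85.00) + (1350.00)(9.00) = 272250.00 mm³
X̄ = 102465.00 / 4410.00 = 23.23 mm
Ȳ = 272250.00 / 4410.00 = 61.73 mm

X̄ = 23.23 mm, Ȳ = 61.73 mm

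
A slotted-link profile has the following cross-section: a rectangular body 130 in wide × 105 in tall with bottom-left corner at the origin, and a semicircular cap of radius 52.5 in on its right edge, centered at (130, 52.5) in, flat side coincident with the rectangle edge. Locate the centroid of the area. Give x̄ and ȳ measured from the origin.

Part | A | x̄ᵢ | ȳᵢ | A·x̄ᵢ | A·ȳᵢ
rectangular body | 13650.00 | 65.00 | 52.50 | 887250.00 | 716625.00
semicircular end | 4329.51 | 152.28 | 52.50 | 659304.71 | 227299.14
Σ | 17979.51 |  |  | 1546554.71 | 943924.14
x̄ = 1546554.71 / 17979.51 = 86.02 in
ȳ = 943924.14 / 17979.51 = 52.50 in

x̄ = 86.02 in, ȳ = 52.50 in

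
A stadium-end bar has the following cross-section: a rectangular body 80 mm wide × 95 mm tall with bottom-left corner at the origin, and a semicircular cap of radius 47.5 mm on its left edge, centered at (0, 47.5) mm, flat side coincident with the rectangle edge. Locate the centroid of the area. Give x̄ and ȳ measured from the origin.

x̄ = 20.87 mm, ȳ = 47.50 mm

Part | A | x̄ᵢ | ȳᵢ | A·x̄ᵢ | A·ȳᵢ
rectangular body | 7600.00 | 40.00 | 47.50 | 304000.00 | 361000.00
semicircular end | 3544.11 | -20.16 | 47.50 | -71447.92 | 168345.19
Σ | 11144.11 |  |  | 232552.08 | 529345.19
x̄ = 232552.08 / 11144.11 = 20.87 mm
ȳ = 529345.19 / 11144.11 = 47.50 mm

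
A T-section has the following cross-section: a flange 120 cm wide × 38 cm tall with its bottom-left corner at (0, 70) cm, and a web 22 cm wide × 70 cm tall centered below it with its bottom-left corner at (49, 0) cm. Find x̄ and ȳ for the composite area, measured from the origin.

Part | A | x̄ᵢ | ȳᵢ | A·x̄ᵢ | A·ȳᵢ
web | 1540.00 | 60.00 | 35.00 | 92400.00 | 53900.00
flange | 4560.00 | 60.00 | 89.00 | 273600.00 | 405840.00
Σ | 6100.00 |  |  | 366000.00 | 459740.00
x̄ = 366000.00 / 6100.00 = 60.00 cm
ȳ = 459740.00 / 6100.00 = 75.37 cm

x̄ = 60.00 cm, ȳ = 75.37 cm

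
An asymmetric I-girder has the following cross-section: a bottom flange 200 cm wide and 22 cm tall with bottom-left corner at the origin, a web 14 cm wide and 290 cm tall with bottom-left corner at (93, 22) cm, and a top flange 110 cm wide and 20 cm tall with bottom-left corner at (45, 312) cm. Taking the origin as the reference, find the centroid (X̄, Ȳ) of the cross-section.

X̄ = 100.00 cm, Ȳ = 134.60 cm

Part | A | x̄ᵢ | ȳᵢ | A·x̄ᵢ | A·ȳᵢ
bottom flange | 4400.00 | 100.00 | 11.00 | 440000.00 | 48400.00
web | 4060.00 | 100.00 | 167.00 | 406000.00 | 678020.00
top flange | 2200.00 | 100.00 | 322.00 | 220000.00 | 708400.00
Σ | 10660.00 |  |  | 1066000.00 | 1434820.00
X̄ = 1066000.00 / 10660.00 = 100.00 cm
Ȳ = 1434820.00 / 10660.00 = 134.60 cm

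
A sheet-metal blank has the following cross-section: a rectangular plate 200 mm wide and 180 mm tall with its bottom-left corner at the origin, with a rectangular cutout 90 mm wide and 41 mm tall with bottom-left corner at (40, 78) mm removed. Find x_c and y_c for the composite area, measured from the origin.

Part | A | x̄ᵢ | ȳᵢ | A·x̄ᵢ | A·ȳᵢ
plate | 36000.00 | 100.00 | 90.00 | 3600000.00 | 3240000.00
hole | -3690.00 | 85.00 | 98.50 | -313650.00 | -363465.00
Σ | 32310.00 |  |  | 3286350.00 | 2876535.00
x_c = 3286350.00 / 32310.00 = 101.71 mm
y_c = 2876535.00 / 32310.00 = 89.03 mm

x_c = 101.71 mm, y_c = 89.03 mm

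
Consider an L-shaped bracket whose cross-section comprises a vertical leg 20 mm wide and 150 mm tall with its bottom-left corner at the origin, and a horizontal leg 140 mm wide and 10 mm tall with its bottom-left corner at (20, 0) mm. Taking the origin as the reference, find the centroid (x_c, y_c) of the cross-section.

vertical leg: A = 20 × 150 = 3000.00, centroid at (10.00, 75.00).
horizontal leg: A = 140 × 10 = 1400.00, centroid at (90.00, 5.00).
ΣA = 4400.00 mm²
ΣAx_c = (3000.00)(10.00) + (1400.00)(90.00) = 156000.00 mm³
ΣAy_c = (3000.00)(75.00) + (1400.00)(5.00) = 232000.00 mm³
x_c = 156000.00 / 4400.00 = 35.45 mm
y_c = 232000.00 / 4400.00 = 52.73 mm

x_c = 35.45 mm, y_c = 52.73 mm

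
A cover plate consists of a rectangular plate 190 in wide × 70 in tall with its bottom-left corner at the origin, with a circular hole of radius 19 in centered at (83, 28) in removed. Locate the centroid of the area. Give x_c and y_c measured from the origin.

x_c = 96.12 in, y_c = 35.65 in

Part | A | x̄ᵢ | ȳᵢ | A·x̄ᵢ | A·ȳᵢ
plate | 13300.00 | 95.00 | 35.00 | 1263500.00 | 465500.00
hole | -1134.11 | 83.00 | 28.00 | -94131.54 | -31755.22
Σ | 12165.89 |  |  | 1169368.46 | 433744.78
x_c = 1169368.46 / 12165.89 = 96.12 in
y_c = 433744.78 / 12165.89 = 35.65 in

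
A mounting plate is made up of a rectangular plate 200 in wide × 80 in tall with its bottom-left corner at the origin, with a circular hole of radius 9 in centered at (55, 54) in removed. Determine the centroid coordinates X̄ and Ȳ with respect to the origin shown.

X̄ = 100.73 in, Ȳ = 39.77 in

plate: A = 200 × 80 = 16000.00, centroid at (100.00, 40.00).
hole: A = −π·9² = -254.47, centroid at (55.00, 54.00).
ΣA = 15745.53 in²
ΣAX̄ = (16000.00)(100.00) + (-254.47)(55.00) = 1586004.20 in³
ΣAȲ = (16000.00)(40.00) + (-254.47)(54.00) = 626258.67 in³
X̄ = 1586004.20 / 15745.53 = 100.73 in
Ȳ = 626258.67 / 15745.53 = 39.77 in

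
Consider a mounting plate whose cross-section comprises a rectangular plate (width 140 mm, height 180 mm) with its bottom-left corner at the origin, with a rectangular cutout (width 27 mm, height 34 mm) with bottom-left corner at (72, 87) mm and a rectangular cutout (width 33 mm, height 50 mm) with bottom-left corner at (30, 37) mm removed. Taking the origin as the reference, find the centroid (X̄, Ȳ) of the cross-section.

X̄ = 71.08 mm, Ȳ = 91.47 mm

Part | A | x̄ᵢ | ȳᵢ | A·x̄ᵢ | A·ȳᵢ
plate | 25200.00 | 70.00 | 90.00 | 1764000.00 | 2268000.00
hole 1 | -918.00 | 85.50 | 104.00 | -78489.00 | -95472.00
hole 2 | -1650.00 | 46.50 | 62.00 | -76725.00 | -102300.00
Σ | 22632.00 |  |  | 1608786.00 | 2070228.00
X̄ = 1608786.00 / 22632.00 = 71.08 mm
Ȳ = 2070228.00 / 22632.00 = 91.47 mm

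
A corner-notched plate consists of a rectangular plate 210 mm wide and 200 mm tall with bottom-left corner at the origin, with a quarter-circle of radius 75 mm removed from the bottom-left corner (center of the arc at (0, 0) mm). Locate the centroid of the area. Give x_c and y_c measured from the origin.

plate: A = 210 × 200 = 42000.00, centroid at (105.00, 100.00).
removed quarter-circle: A = −¼π·75² = -4417.86, centroid at (31.83, 31.83).
ΣA = 37582.14 mm², ΣAx_c = 4269375.00 mm³, ΣAy_c = 4059375.00 mm³.
x_c = 4269375.00/37582.14 = 113.60 mm; y_c = 4059375.00/37582.14 = 108.01 mm.

x_c = 113.60 mm, y_c = 108.01 mm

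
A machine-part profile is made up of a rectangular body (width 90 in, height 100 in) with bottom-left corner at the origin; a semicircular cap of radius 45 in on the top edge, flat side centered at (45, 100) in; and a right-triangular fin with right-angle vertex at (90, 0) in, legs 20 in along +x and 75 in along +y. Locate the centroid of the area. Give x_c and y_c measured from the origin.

rectangular body: A = 90 × 100 = 9000.00, centroid at (45.00, 50.00).
semicircular top: A = ½π·45² = 3180.86, centroid at (45.00, 119.10).
triangular fin: A = ½·20·75 = 750.00, centroid at (96.67, 25.00).
ΣA = 12930.86 in², ΣAx_c = 620638.82 in³, ΣAy_c = 847586.26 in³.
x_c = 620638.82/12930.86 = 48.00 in; y_c = 847586.26/12930.86 = 65.55 in.

x_c = 48.00 in, y_c = 65.55 in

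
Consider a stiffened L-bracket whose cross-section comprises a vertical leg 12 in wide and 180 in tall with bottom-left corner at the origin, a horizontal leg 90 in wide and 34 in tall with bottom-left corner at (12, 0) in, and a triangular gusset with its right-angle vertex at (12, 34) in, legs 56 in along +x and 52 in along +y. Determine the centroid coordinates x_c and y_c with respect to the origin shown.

Part | A | x̄ᵢ | ȳᵢ | A·x̄ᵢ | A·ȳᵢ
vertical leg | 2160.00 | 6.00 | 90.00 | 12960.00 | 194400.00
horizontal leg | 3060.00 | 57.00 | 17.00 | 174420.00 | 52020.00
gusset | 1456.00 | 30.67 | 51.33 | 44650.67 | 74741.33
Σ | 6676.00 |  |  | 232030.67 | 321161.33
x_c = 232030.67 / 6676.00 = 34.76 in
y_c = 321161.33 / 6676.00 = 48.11 in

x_c = 34.76 in, y_c = 48.11 in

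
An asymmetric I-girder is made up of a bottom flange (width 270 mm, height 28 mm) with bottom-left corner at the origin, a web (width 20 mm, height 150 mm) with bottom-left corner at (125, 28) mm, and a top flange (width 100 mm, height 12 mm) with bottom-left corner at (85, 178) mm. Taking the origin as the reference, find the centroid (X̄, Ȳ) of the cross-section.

bottom flange: A = 270 × 28 = 7560.00, centroid at (135.00, 14.00).
web: A = 20 × 150 = 3000.00, centroid at (135.00, 103.00).
top flange: A = 100 × 12 = 1200.00, centroid at (135.00, 184.00).
ΣA = 11760.00 mm²
ΣAX̄ = (7560.00)(135.00) + (3000.00)(135.00) + (1200.00)(135.00) = 1587600.00 mm³
ΣAȲ = (7560.00)(14.00) + (3000.00)(103.00) + (1200.00)(184.00) = 635640.00 mm³
X̄ = 1587600.00 / 11760.00 = 135.00 mm
Ȳ = 635640.00 / 11760.00 = 54.05 mm

X̄ = 135.00 mm, Ȳ = 54.05 mm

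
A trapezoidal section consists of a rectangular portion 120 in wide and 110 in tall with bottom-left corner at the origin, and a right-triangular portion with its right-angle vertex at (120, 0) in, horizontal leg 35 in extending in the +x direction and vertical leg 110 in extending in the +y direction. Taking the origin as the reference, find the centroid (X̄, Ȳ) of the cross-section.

X̄ = 69.12 in, Ȳ = 52.67 in

rectangular portion: A = 120 × 110 = 13200.00, centroid at (60.00, 55.00).
triangular portion: A = ½·35·110 = 1925.00, centroid at (131.67, 36.67).
ΣA = 15125.00 in²
ΣAX̄ = (13200.00)(60.00) + (1925.00)(131.67) = 1045458.33 in³
ΣAȲ = (13200.00)(55.00) + (1925.00)(36.67) = 796583.33 in³
X̄ = 1045458.33 / 15125.00 = 69.12 in
Ȳ = 796583.33 / 15125.00 = 52.67 in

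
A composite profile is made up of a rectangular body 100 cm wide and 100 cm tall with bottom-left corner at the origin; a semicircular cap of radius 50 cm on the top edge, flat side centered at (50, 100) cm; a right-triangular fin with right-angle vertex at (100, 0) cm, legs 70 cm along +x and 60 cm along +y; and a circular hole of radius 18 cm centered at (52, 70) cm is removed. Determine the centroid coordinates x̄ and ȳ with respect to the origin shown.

x̄ = 60.12 cm, ȳ = 63.08 cm

Part | A | x̄ᵢ | ȳᵢ | A·x̄ᵢ | A·ȳᵢ
rectangular body | 10000.00 | 50.00 | 50.00 | 500000.00 | 500000.00
semicircular top | 3926.99 | 50.00 | 121.22 | 196349.54 | 476032.42
triangular fin | 2100.00 | 123.33 | 20.00 | 259000.00 | 42000.00
hole | -1017.88 | 52.00 | 70.00 | -52929.55 | -71251.32
Σ | 15009.11 |  |  | 902419.99 | 946781.09
x̄ = 902419.99 / 15009.11 = 60.12 cm
ȳ = 946781.09 / 15009.11 = 63.08 cm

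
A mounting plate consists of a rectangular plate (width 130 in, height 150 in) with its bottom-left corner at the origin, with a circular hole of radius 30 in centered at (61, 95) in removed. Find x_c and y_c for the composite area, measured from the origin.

Part | A | x̄ᵢ | ȳᵢ | A·x̄ᵢ | A·ȳᵢ
plate | 19500.00 | 65.00 | 75.00 | 1267500.00 | 1462500.00
hole | -2827.43 | 61.00 | 95.00 | -172473.44 | -268606.17
Σ | 16672.57 |  |  | 1095026.56 | 1193893.83
x_c = 1095026.56 / 16672.57 = 65.68 in
y_c = 1193893.83 / 16672.57 = 71.61 in

x_c = 65.68 in, y_c = 71.61 in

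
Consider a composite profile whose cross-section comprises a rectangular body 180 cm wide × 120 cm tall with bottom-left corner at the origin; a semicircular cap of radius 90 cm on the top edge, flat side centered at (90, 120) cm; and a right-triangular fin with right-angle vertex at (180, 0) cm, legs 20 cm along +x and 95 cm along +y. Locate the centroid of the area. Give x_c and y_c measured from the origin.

x_c = 92.60 cm, y_c = 94.66 cm

Part | A | x̄ᵢ | ȳᵢ | A·x̄ᵢ | A·ȳᵢ
rectangular body | 21600.00 | 90.00 | 60.00 | 1944000.00 | 1296000.00
semicircular top | 12723.45 | 90.00 | 158.20 | 1145110.52 | 2012814.03
triangular fin | 950.00 | 186.67 | 31.67 | 177333.33 | 30083.33
Σ | 35273.45 |  |  | 3266443.86 | 3338897.36
x_c = 3266443.86 / 35273.45 = 92.60 cm
y_c = 3338897.36 / 35273.45 = 94.66 cm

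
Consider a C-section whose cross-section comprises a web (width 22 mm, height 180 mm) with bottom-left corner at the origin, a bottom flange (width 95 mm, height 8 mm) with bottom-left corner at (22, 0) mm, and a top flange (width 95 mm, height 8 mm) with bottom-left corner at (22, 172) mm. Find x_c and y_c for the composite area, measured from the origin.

web: A = 22 × 180 = 3960.00, centroid at (11.00, 90.00).
bottom flange: A = 95 × 8 = 760.00, centroid at (69.50, 4.00).
top flange: A = 95 × 8 = 760.00, centroid at (69.50, 176.00).
ΣA = 5480.00 mm²
ΣAx_c = (3960.00)(11.00) + (760.00)(69.50) + (760.00)(69.50) = 149200.00 mm³
ΣAy_c = (3960.00)(90.00) + (760.00)(4.00) + (760.00)(176.00) = 493200.00 mm³
x_c = 149200.00 / 5480.00 = 27.23 mm
y_c = 493200.00 / 5480.00 = 90.00 mm

x_c = 27.23 mm, y_c = 90.00 mm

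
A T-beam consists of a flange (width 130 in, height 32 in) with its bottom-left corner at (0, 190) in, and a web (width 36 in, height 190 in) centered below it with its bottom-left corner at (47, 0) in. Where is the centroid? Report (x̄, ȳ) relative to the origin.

x̄ = 65.00 in, ȳ = 136.98 in

web: A = 36 × 190 = 6840.00, centroid at (65.00, 95.00).
flange: A = 130 × 32 = 4160.00, centroid at (65.00, 206.00).
ΣA = 11000.00 in², ΣAx̄ = 715000.00 in³, ΣAȳ = 1506760.00 in³.
x̄ = 715000.00/11000.00 = 65.00 in; ȳ = 1506760.00/11000.00 = 136.98 in.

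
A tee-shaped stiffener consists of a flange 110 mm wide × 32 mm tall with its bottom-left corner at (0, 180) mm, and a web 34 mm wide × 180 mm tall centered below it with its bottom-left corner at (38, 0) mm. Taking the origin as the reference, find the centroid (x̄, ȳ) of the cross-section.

web: A = 34 × 180 = 6120.00, centroid at (55.00, 90.00).
flange: A = 110 × 32 = 3520.00, centroid at (55.00, 196.00).
ΣA = 9640.00 mm², ΣAx̄ = 530200.00 mm³, ΣAȳ = 1240720.00 mm³.
x̄ = 530200.00/9640.00 = 55.00 mm; ȳ = 1240720.00/9640.00 = 128.71 mm.

x̄ = 55.00 mm, ȳ = 128.71 mm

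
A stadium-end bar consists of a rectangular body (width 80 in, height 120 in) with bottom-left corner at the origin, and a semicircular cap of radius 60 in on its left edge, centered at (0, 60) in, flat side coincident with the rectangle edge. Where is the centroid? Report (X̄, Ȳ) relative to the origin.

X̄ = 15.73 in, Ȳ = 60.00 in

rectangular body: A = 80 × 120 = 9600.00, centroid at (40.00, 60.00).
semicircular end: A = ½π·60² = 5654.87, centroid at (-25.46, 60.00).
ΣA = 15254.87 in², ΣAX̄ = 240000.00 in³, ΣAȲ = 915292.01 in³.
X̄ = 240000.00/15254.87 = 15.73 in; Ȳ = 915292.01/15254.87 = 60.00 in.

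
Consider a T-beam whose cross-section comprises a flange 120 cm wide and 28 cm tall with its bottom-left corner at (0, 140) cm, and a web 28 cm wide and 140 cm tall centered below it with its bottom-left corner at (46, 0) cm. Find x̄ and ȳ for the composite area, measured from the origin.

web: A = 28 × 140 = 3920.00, centroid at (60.00, 70.00).
flange: A = 120 × 28 = 3360.00, centroid at (60.00, 154.00).
ΣA = 7280.00 cm²
ΣAx̄ = (3920.00)(60.00) + (3360.00)(60.00) = 436800.00 cm³
ΣAȳ = (3920.00)(70.00) + (3360.00)(154.00) = 791840.00 cm³
x̄ = 436800.00 / 7280.00 = 60.00 cm
ȳ = 791840.00 / 7280.00 = 108.77 cm

x̄ = 60.00 cm, ȳ = 108.77 cm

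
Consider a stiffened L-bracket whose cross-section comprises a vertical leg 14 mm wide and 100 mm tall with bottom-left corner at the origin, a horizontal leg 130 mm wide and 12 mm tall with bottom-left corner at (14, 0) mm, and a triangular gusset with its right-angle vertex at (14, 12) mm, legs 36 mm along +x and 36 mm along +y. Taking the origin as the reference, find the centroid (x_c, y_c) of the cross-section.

vertical leg: A = 14 × 100 = 1400.00, centroid at (7.00, 50.00).
horizontal leg: A = 130 × 12 = 1560.00, centroid at (79.00, 6.00).
gusset: A = ½·36·36 = 648.00, centroid at (26.00, 24.00).
ΣA = 3608.00 mm²
ΣAx_c = (1400.00)(7.00) + (1560.00)(79.00) + (648.00)(26.00) = 149888.00 mm³
ΣAy_c = (1400.00)(50.00) + (1560.00)(6.00) + (648.00)(24.00) = 94912.00 mm³
x_c = 149888.00 / 3608.00 = 41.54 mm
y_c = 94912.00 / 3608.00 = 26.31 mm

x_c = 41.54 mm, y_c = 26.31 mm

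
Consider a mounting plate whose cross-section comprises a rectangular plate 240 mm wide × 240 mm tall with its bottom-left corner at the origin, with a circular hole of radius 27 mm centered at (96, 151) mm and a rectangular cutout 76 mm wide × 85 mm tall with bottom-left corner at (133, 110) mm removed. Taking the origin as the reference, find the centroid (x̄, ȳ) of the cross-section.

Part | A | x̄ᵢ | ȳᵢ | A·x̄ᵢ | A·ȳᵢ
plate | 57600.00 | 120.00 | 120.00 | 6912000.00 | 6912000.00
hole 1 | -2290.22 | 96.00 | 151.00 | -219861.22 | -345823.38
hole 2 | -6460.00 | 171.00 | 152.50 | -1104660.00 | -985150.00
Σ | 48849.78 |  |  | 5587478.78 | 5581026.62
x̄ = 5587478.78 / 48849.78 = 114.38 mm
ȳ = 5581026.62 / 48849.78 = 114.25 mm

x̄ = 114.38 mm, ȳ = 114.25 mm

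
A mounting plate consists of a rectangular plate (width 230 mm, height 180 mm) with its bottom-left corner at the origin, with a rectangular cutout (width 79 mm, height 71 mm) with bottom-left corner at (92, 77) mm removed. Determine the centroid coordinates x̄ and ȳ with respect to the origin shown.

plate: A = 230 × 180 = 41400.00, centroid at (115.00, 90.00).
hole: A = −(79 × 71) = -5609.00, centroid at (131.50, 112.50).
ΣA = 35791.00 mm², ΣAx̄ = 4023416.50 mm³, ΣAȳ = 3094987.50 mm³.
x̄ = 4023416.50/35791.00 = 112.41 mm; ȳ = 3094987.50/35791.00 = 86.47 mm.

x̄ = 112.41 mm, ȳ = 86.47 mm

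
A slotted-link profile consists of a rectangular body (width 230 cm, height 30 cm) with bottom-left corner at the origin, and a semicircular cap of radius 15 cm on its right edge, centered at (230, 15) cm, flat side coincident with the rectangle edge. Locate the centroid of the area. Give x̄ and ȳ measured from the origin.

x̄ = 120.91 cm, ȳ = 15.00 cm

rectangular body: A = 230 × 30 = 6900.00, centroid at (115.00, 15.00).
semicircular end: A = ½π·15² = 353.43, centroid at (236.37, 15.00).
ΣA = 7253.43 cm², ΣAx̄ = 877038.71 cm³, ΣAȳ = 108801.44 cm³.
x̄ = 877038.71/7253.43 = 120.91 cm; ȳ = 108801.44/7253.43 = 15.00 cm.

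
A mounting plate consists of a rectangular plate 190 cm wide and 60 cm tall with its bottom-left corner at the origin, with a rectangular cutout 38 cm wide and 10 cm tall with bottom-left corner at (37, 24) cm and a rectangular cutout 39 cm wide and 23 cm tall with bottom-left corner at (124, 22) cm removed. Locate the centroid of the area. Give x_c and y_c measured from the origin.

plate: A = 190 × 60 = 11400.00, centroid at (95.00, 30.00).
hole 1: A = −(38 × 10) = -380.00, centroid at (56.00, 29.00).
hole 2: A = −(39 × 23) = -897.00, centroid at (143.50, 33.50).
ΣA = 10123.00 cm²
ΣAx_c = (11400.00)(95.00) + (-380.00)(56.00) + (-897.00)(143.50) = 933000.50 cm³
ΣAy_c = (11400.00)(30.00) + (-380.00)(29.00) + (-897.00)(33.50) = 300930.50 cm³
x_c = 933000.50 / 10123.00 = 92.17 cm
y_c = 300930.50 / 10123.00 = 29.73 cm

x_c = 92.17 cm, y_c = 29.73 cm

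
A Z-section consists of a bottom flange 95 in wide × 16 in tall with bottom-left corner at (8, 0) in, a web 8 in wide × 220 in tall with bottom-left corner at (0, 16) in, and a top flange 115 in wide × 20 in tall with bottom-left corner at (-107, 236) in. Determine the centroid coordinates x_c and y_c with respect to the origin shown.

bottom flange: A = 95 × 16 = 1520.00, centroid at (55.50, 8.00).
web: A = 8 × 220 = 1760.00, centroid at (4.00, 126.00).
top flange: A = 115 × 20 = 2300.00, centroid at (-49.50, 246.00).
ΣA = 5580.00 in²
ΣAx_c = (1520.00)(55.50) + (1760.00)(4.00) + (2300.00)(-49.50) = -22450.00 in³
ΣAy_c = (1520.00)(8.00) + (1760.00)(126.00) + (2300.00)(246.00) = 799720.00 in³
x_c = -22450.00 / 5580.00 = -4.02 in
y_c = 799720.00 / 5580.00 = 143.32 in

x_c = -4.02 in, y_c = 143.32 in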